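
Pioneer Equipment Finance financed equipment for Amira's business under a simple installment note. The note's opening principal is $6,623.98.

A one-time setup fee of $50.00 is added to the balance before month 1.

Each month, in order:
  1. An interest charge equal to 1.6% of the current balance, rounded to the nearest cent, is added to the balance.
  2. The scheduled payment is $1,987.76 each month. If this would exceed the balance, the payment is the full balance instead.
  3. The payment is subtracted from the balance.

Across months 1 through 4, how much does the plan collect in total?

$6,918.60

Month 1: $6,673.98 +$106.78 interest = $6,780.76; pay $1,987.76 → $4,793.00
Month 2: $4,793.00 +$76.69 interest = $4,869.69; pay $1,987.76 → $2,881.93
Month 3: $2,881.93 +$46.11 interest = $2,928.04; pay $1,987.76 → $940.28
Month 4: $940.28 +$15.04 interest = $955.32; pay $955.32 → $0.00
Total paid: $6,918.60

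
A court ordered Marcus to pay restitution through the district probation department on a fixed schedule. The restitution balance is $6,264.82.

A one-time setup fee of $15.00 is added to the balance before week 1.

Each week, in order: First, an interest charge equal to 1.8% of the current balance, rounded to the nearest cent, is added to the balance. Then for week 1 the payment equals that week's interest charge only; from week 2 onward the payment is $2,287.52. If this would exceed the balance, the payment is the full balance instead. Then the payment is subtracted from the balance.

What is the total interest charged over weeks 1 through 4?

$334.03

Week 1: $6,279.82 +$113.04 interest = $6,392.86; pay $113.04 → $6,279.82
Week 2: $6,279.82 +$113.04 interest = $6,392.86; pay $2,287.52 → $4,105.34
Week 3: $4,105.34 +$73.90 interest = $4,179.24; pay $2,287.52 → $1,891.72
Week 4: $1,891.72 +$34.05 interest = $1,925.77; pay $1,925.77 → $0.00
Total interest: $113.04 + $113.04 + $73.90 + $34.05 = $334.03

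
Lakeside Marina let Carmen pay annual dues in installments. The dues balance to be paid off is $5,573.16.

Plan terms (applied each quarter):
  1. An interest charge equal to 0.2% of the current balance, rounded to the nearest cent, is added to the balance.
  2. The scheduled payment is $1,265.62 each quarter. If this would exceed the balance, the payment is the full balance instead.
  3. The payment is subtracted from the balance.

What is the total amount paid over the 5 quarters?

$5,603.75

Quarter 1: $5,573.16 +$11.15 interest = $5,584.31; pay $1,265.62 → $4,318.69
Quarter 2: $4,318.69 +$8.64 interest = $4,327.33; pay $1,265.62 → $3,061.71
Quarter 3: $3,061.71 +$6.12 interest = $3,067.83; pay $1,265.62 → $1,802.21
Quarter 4: $1,802.21 +$3.60 interest = $1,805.81; pay $1,265.62 → $540.19
Quarter 5: $540.19 +$1.08 interest = $541.27; pay $541.27 → $0.00
Total paid: $5,603.75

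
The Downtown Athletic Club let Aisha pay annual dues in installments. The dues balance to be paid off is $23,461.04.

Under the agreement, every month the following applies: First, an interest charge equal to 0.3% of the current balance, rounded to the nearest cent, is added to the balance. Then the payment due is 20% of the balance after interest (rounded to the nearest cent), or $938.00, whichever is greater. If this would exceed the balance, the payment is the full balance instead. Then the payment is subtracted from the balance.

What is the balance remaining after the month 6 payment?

$6,261.72

# | Opening | Interest | Payment | End bal
1 | $23,461.04 | $70.38 | $4,706.28 | $18,825.14
2 | $18,825.14 | $56.48 | $3,776.32 | $15,105.30
3 | $15,105.30 | $45.32 | $3,030.12 | $12,120.50
4 | $12,120.50 | $36.36 | $2,431.37 | $9,725.49
5 | $9,725.49 | $29.18 | $1,950.93 | $7,803.74
6 | $7,803.74 | $23.41 | $1,565.43 | $6,261.72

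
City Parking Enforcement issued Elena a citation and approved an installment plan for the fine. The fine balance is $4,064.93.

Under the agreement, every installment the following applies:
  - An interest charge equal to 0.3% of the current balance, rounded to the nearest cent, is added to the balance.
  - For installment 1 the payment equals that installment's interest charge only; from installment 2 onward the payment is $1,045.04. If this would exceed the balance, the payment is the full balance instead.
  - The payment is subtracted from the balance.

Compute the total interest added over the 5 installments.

Installment 1: $4,064.93 +$12.19 interest = $4,077.12; pay $12.19 → $4,064.93
Installment 2: $4,064.93 +$12.19 interest = $4,077.12; pay $1,045.04 → $3,032.08
Installment 3: $3,032.08 +$9.10 interest = $3,041.18; pay $1,045.04 → $1,996.14
Installment 4: $1,996.14 +$5.99 interest = $2,002.13; pay $1,045.04 → $957.09
Installment 5: $957.09 +$2.87 interest = $959.96; pay $959.96 → $0.00
Total interest: $12.19 + $12.19 + $9.10 + $5.99 + $2.87 = $42.34

$42.34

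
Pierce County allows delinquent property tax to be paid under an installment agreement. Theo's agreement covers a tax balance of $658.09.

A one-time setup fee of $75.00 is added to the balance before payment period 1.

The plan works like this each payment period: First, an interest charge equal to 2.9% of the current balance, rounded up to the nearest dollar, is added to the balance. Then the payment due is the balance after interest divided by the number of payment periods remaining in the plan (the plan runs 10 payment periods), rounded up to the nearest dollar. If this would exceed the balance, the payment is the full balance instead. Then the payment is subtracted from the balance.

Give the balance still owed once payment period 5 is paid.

# | Opening | Interest | Payment | End bal
1 | $733.09 | $22.00 | $76.00 | $679.09
2 | $679.09 | $20.00 | $78.00 | $621.09
3 | $621.09 | $19.00 | $81.00 | $559.09
4 | $559.09 | $17.00 | $83.00 | $493.09
5 | $493.09 | $15.00 | $85.00 | $423.09

$423.09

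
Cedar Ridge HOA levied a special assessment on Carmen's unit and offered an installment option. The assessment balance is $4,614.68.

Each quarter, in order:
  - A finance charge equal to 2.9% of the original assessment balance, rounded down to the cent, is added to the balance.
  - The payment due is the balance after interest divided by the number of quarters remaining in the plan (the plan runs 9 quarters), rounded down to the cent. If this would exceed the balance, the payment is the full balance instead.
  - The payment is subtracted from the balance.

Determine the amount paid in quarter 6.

# | Opening | Interest | Payment | End bal
1 | $4,614.68 | $133.82 | $527.61 | $4,220.89
2 | $4,220.89 | $133.82 | $544.33 | $3,810.38
3 | $3,810.38 | $133.82 | $563.45 | $3,380.75
4 | $3,380.75 | $133.82 | $585.76 | $2,928.81
5 | $2,928.81 | $133.82 | $612.52 | $2,450.11
6 | $2,450.11 | $133.82 | $645.98 | $1,937.95

$645.98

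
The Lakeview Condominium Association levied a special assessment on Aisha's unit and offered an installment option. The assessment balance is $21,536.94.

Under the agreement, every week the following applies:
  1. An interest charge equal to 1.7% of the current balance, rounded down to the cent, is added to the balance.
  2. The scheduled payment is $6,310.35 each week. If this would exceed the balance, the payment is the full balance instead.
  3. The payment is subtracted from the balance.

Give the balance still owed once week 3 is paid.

$3,399.38

# | Opening | Interest | Payment | End bal
1 | $21,536.94 | $366.12 | $6,310.35 | $15,592.71
2 | $15,592.71 | $265.07 | $6,310.35 | $9,547.43
3 | $9,547.43 | $162.30 | $6,310.35 | $3,399.38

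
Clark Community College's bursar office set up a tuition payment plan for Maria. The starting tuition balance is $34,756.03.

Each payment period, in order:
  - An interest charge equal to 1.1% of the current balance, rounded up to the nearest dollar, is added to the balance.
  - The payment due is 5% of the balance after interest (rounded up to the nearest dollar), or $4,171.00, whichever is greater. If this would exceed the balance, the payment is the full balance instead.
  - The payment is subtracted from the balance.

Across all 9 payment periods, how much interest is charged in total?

$1,905.00

# | Opening | Interest | Payment | End bal
1 | $34,756.03 | $383.00 | $4,171.00 | $30,968.03
2 | $30,968.03 | $341.00 | $4,171.00 | $27,138.03
3 | $27,138.03 | $299.00 | $4,171.00 | $23,266.03
4 | $23,266.03 | $256.00 | $4,171.00 | $19,351.03
5 | $19,351.03 | $213.00 | $4,171.00 | $15,393.03
6 | $15,393.03 | $170.00 | $4,171.00 | $11,392.03
7 | $11,392.03 | $126.00 | $4,171.00 | $7,347.03
8 | $7,347.03 | $81.00 | $4,171.00 | $3,257.03
9 | $3,257.03 | $36.00 | $3,293.03 | $0.00
Total interest: $383.00 + $341.00 + $299.00 + $256.00 + $213.00 + $170.00 + $126.00 + $81.00 + $36.00 = $1,905.00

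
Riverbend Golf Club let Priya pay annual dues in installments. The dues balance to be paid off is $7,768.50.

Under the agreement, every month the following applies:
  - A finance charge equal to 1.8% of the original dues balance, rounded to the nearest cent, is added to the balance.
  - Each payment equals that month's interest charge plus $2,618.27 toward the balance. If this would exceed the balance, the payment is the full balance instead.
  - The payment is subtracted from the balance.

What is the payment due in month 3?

Month 1: $7,768.50 +$139.83 interest = $7,908.33; pay $2,758.10 → $5,150.23
Month 2: $5,150.23 +$139.83 interest = $5,290.06; pay $2,758.10 → $2,531.96
Month 3: $2,531.96 +$139.83 interest = $2,671.79; pay $2,671.79 → $0.00

$2,671.79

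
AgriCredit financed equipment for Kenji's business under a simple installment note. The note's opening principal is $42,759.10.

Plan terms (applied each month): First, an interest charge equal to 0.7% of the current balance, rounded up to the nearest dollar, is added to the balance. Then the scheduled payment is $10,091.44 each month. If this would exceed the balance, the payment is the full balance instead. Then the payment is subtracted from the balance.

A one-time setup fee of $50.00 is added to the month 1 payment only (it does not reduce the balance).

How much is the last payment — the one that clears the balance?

$3,202.34

# | Opening | Interest | Payment | Fee | End bal
1 | $42,759.10 | $300.00 | $10,091.44 | $50.00 | $32,967.66
2 | $32,967.66 | $231.00 | $10,091.44 | — | $23,107.22
3 | $23,107.22 | $162.00 | $10,091.44 | — | $13,177.78
4 | $13,177.78 | $93.00 | $10,091.44 | — | $3,179.34
5 | $3,179.34 | $23.00 | $3,202.34 | — | $0.00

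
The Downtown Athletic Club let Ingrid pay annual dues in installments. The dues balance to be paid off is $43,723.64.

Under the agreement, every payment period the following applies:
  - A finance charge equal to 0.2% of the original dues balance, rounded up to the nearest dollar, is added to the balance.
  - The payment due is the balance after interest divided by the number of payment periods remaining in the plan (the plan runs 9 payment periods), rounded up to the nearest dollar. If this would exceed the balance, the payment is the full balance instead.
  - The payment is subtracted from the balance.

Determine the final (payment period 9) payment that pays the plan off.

# | Opening | Interest | Payment | End bal
1 | $43,723.64 | $88.00 | $4,868.00 | $38,943.64
2 | $38,943.64 | $88.00 | $4,879.00 | $34,152.64
3 | $34,152.64 | $88.00 | $4,892.00 | $29,348.64
4 | $29,348.64 | $88.00 | $4,907.00 | $24,529.64
5 | $24,529.64 | $88.00 | $4,924.00 | $19,693.64
6 | $19,693.64 | $88.00 | $4,946.00 | $14,835.64
7 | $14,835.64 | $88.00 | $4,975.00 | $9,948.64
8 | $9,948.64 | $88.00 | $5,019.00 | $5,017.64
9 | $5,017.64 | $88.00 | $5,105.64 | $0.00

$5,105.64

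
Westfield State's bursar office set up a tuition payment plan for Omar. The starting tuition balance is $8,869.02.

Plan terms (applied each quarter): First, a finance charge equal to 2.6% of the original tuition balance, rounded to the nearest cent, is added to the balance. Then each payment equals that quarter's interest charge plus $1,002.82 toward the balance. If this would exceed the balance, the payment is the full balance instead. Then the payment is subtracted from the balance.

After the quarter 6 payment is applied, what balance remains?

$2,852.10

Quarter 1: opening $8,869.02; interest $230.59 → $9,099.61; payment $1,233.41; balance $7,866.20
Quarter 2: opening $7,866.20; interest $230.59 → $8,096.79; payment $1,233.41; balance $6,863.38
Quarter 3: opening $6,863.38; interest $230.59 → $7,093.97; payment $1,233.41; balance $5,860.56
Quarter 4: opening $5,860.56; interest $230.59 → $6,091.15; payment $1,233.41; balance $4,857.74
Quarter 5: opening $4,857.74; interest $230.59 → $5,088.33; payment $1,233.41; balance $3,854.92
Quarter 6: opening $3,854.92; interest $230.59 → $4,085.51; payment $1,233.41; balance $2,852.10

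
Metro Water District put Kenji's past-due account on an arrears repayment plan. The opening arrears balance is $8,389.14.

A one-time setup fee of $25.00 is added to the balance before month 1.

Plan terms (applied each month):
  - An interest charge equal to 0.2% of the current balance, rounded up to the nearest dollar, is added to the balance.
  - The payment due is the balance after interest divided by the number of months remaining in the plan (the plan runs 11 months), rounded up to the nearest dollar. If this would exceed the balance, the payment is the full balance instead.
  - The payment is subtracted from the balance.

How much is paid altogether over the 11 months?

Month 1: opening $8,414.14; interest $17.00 → $8,431.14; payment $767.00; balance $7,664.14
Month 2: opening $7,664.14; interest $16.00 → $7,680.14; payment $769.00; balance $6,911.14
Month 3: opening $6,911.14; interest $14.00 → $6,925.14; payment $770.00; balance $6,155.14
Month 4: opening $6,155.14; interest $13.00 → $6,168.14; payment $772.00; balance $5,396.14
Month 5: opening $5,396.14; interest $11.00 → $5,407.14; payment $773.00; balance $4,634.14
Month 6: opening $4,634.14; interest $10.00 → $4,644.14; payment $775.00; balance $3,869.14
Month 7: opening $3,869.14; interest $8.00 → $3,877.14; payment $776.00; balance $3,101.14
Month 8: opening $3,101.14; interest $7.00 → $3,108.14; payment $778.00; balance $2,330.14
Month 9: opening $2,330.14; interest $5.00 → $2,335.14; payment $779.00; balance $1,556.14
Month 10: opening $1,556.14; interest $4.00 → $1,560.14; payment $781.00; balance $779.14
Month 11: opening $779.14; interest $2.00 → $781.14; payment $781.14; balance $0.00
Total paid: $8,521.14

$8,521.14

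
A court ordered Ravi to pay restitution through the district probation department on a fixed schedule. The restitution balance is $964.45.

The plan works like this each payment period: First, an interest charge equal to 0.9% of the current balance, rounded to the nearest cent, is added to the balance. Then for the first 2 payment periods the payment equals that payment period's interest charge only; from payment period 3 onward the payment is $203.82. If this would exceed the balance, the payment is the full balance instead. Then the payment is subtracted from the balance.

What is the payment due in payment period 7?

# | Opening | Interest | Payment | End bal
1 | $964.45 | $8.68 | $8.68 | $964.45
2 | $964.45 | $8.68 | $8.68 | $964.45
3 | $964.45 | $8.68 | $203.82 | $769.31
4 | $769.31 | $6.92 | $203.82 | $572.41
5 | $572.41 | $5.15 | $203.82 | $373.74
6 | $373.74 | $3.36 | $203.82 | $173.28
7 | $173.28 | $1.56 | $174.84 | $0.00

$174.84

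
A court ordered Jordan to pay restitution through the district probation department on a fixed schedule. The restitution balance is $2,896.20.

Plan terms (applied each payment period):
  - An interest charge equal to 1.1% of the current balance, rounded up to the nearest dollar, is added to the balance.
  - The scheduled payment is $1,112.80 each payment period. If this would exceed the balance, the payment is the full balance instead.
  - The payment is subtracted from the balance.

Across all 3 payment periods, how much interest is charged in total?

$60.00

# | Opening | Interest | Payment | End bal
1 | $2,896.20 | $32.00 | $1,112.80 | $1,815.40
2 | $1,815.40 | $20.00 | $1,112.80 | $722.60
3 | $722.60 | $8.00 | $730.60 | $0.00
Total interest: $32.00 + $20.00 + $8.00 = $60.00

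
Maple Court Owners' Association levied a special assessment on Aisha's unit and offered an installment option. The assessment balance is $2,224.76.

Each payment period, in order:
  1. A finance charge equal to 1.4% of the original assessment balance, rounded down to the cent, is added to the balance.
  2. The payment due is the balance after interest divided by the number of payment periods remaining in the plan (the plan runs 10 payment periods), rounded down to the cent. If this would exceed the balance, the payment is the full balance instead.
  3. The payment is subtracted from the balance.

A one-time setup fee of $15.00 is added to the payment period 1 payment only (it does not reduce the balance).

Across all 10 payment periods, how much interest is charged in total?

Payment period 1: $2,224.76 +$31.14 interest = $2,255.90; pay $225.59 (+ $15.00 fee) → $2,030.31
Payment period 2: $2,030.31 +$31.14 interest = $2,061.45; pay $229.05 → $1,832.40
Payment period 3: $1,832.40 +$31.14 interest = $1,863.54; pay $232.94 → $1,630.60
Payment period 4: $1,630.60 +$31.14 interest = $1,661.74; pay $237.39 → $1,424.35
Payment period 5: $1,424.35 +$31.14 interest = $1,455.49; pay $242.58 → $1,212.91
Payment period 6: $1,212.91 +$31.14 interest = $1,244.05; pay $248.81 → $995.24
Payment period 7: $995.24 +$31.14 interest = $1,026.38; pay $256.59 → $769.79
Payment period 8: $769.79 +$31.14 interest = $800.93; pay $266.97 → $533.96
Payment period 9: $533.96 +$31.14 interest = $565.10; pay $282.55 → $282.55
Payment period 10: $282.55 +$31.14 interest = $313.69; pay $313.69 → $0.00
Total interest: $31.14 + $31.14 + $31.14 + $31.14 + $31.14 + $31.14 + $31.14 + $31.14 + $31.14 + $31.14 = $311.40

$311.40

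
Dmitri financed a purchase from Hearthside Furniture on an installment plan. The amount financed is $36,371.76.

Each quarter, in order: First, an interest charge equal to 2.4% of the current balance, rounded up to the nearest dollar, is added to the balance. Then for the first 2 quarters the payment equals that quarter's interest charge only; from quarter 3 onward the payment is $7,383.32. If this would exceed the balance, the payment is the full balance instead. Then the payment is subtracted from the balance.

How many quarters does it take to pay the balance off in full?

8

# | Opening | Interest | Payment | End bal
1 | $36,371.76 | $873.00 | $873.00 | $36,371.76
2 | $36,371.76 | $873.00 | $873.00 | $36,371.76
3 | $36,371.76 | $873.00 | $7,383.32 | $29,861.44
4 | $29,861.44 | $717.00 | $7,383.32 | $23,195.12
5 | $23,195.12 | $557.00 | $7,383.32 | $16,368.80
6 | $16,368.80 | $393.00 | $7,383.32 | $9,378.48
7 | $9,378.48 | $226.00 | $7,383.32 | $2,221.16
8 | $2,221.16 | $54.00 | $2,275.16 | $0.00
Balance reaches $0.00 in quarter 8.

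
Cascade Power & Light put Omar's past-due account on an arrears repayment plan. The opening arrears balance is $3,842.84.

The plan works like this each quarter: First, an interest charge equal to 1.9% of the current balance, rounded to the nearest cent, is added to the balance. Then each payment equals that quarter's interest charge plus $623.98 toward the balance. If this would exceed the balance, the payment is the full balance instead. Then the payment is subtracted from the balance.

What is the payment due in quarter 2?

Quarter 1: $3,842.84 +$73.01 interest = $3,915.85; pay $696.99 → $3,218.86
Quarter 2: $3,218.86 +$61.16 interest = $3,280.02; pay $685.14 → $2,594.88

$685.14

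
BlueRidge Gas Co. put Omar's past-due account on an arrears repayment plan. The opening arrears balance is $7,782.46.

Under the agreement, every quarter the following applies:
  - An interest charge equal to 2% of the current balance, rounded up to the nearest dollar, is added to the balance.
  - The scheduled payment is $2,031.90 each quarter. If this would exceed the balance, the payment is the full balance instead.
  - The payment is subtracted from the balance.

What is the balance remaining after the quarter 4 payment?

$50.86

Quarter 1: opening $7,782.46; interest $156.00 → $7,938.46; payment $2,031.90; balance $5,906.56
Quarter 2: opening $5,906.56; interest $119.00 → $6,025.56; payment $2,031.90; balance $3,993.66
Quarter 3: opening $3,993.66; interest $80.00 → $4,073.66; payment $2,031.90; balance $2,041.76
Quarter 4: opening $2,041.76; interest $41.00 → $2,082.76; payment $2,031.90; balance $50.86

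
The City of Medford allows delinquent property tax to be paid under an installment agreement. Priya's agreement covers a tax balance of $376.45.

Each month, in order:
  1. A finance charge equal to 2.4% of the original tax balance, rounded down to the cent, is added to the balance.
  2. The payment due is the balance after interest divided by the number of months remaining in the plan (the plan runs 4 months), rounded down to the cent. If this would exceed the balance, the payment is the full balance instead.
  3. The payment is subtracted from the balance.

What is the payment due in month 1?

Month 1: $376.45 +$9.03 interest = $385.48; pay $96.37 → $289.11

$96.37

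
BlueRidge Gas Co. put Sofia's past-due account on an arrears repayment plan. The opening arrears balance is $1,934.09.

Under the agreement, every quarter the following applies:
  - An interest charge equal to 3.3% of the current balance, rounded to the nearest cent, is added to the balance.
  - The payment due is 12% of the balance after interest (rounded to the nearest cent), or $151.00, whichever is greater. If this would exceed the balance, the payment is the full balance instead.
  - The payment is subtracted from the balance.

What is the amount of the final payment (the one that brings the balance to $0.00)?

$56.92

Quarter 1: $1,934.09 +$63.82 interest = $1,997.91; pay $239.75 → $1,758.16
Quarter 2: $1,758.16 +$58.02 interest = $1,816.18; pay $217.94 → $1,598.24
Quarter 3: $1,598.24 +$52.74 interest = $1,650.98; pay $198.12 → $1,452.86
Quarter 4: $1,452.86 +$47.94 interest = $1,500.80; pay $180.10 → $1,320.70
Quarter 5: $1,320.70 +$43.58 interest = $1,364.28; pay $163.71 → $1,200.57
Quarter 6: $1,200.57 +$39.62 interest = $1,240.19; pay $151.00 → $1,089.19
Quarter 7: $1,089.19 +$35.94 interest = $1,125.13; pay $151.00 → $974.13
Quarter 8: $974.13 +$32.15 interest = $1,006.28; pay $151.00 → $855.28
Quarter 9: $855.28 +$28.22 interest = $883.50; pay $151.00 → $732.50
Quarter 10: $732.50 +$24.17 interest = $756.67; pay $151.00 → $605.67
Quarter 11: $605.67 +$19.99 interest = $625.66; pay $151.00 → $474.66
Quarter 12: $474.66 +$15.66 interest = $490.32; pay $151.00 → $339.32
Quarter 13: $339.32 +$11.20 interest = $350.52; pay $151.00 → $199.52
Quarter 14: $199.52 +$6.58 interest = $206.10; pay $151.00 → $55.10
Quarter 15: $55.10 +$1.82 interest = $56.92; pay $56.92 → $0.00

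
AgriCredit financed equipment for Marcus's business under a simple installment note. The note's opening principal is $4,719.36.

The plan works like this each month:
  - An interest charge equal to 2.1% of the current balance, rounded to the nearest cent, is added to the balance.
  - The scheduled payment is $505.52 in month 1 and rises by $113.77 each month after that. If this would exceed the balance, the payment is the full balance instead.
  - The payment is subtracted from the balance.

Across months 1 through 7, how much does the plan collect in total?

Month 1: opening $4,719.36; interest $99.11 → $4,818.47; payment $505.52; balance $4,312.95
Month 2: opening $4,312.95; interest $90.57 → $4,403.52; payment $619.29; balance $3,784.23
Month 3: opening $3,784.23; interest $79.47 → $3,863.70; payment $733.06; balance $3,130.64
Month 4: opening $3,130.64; interest $65.74 → $3,196.38; payment $846.83; balance $2,349.55
Month 5: opening $2,349.55; interest $49.34 → $2,398.89; payment $960.60; balance $1,438.29
Month 6: opening $1,438.29; interest $30.20 → $1,468.49; payment $1,074.37; balance $394.12
Month 7: opening $394.12; interest $8.28 → $402.40; payment $402.40; balance $0.00
Total paid: $5,142.07

$5,142.07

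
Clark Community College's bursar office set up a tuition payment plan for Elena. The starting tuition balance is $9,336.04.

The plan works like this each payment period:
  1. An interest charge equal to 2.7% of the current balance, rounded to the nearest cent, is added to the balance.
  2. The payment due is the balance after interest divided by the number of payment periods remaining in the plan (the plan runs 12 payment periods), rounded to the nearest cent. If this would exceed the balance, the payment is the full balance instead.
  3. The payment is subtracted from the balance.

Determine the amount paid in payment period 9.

Payment period 1: $9,336.04 +$252.07 interest = $9,588.11; pay $799.01 → $8,789.10
Payment period 2: $8,789.10 +$237.31 interest = $9,026.41; pay $820.58 → $8,205.83
Payment period 3: $8,205.83 +$221.56 interest = $8,427.39; pay $842.74 → $7,584.65
Payment period 4: $7,584.65 +$204.79 interest = $7,789.44; pay $865.49 → $6,923.95
Payment period 5: $6,923.95 +$186.95 interest = $7,110.90; pay $888.86 → $6,222.04
Payment period 6: $6,222.04 +$168.00 interest = $6,390.04; pay $912.86 → $5,477.18
Payment period 7: $5,477.18 +$147.88 interest = $5,625.06; pay $937.51 → $4,687.55
Payment period 8: $4,687.55 +$126.56 interest = $4,814.11; pay $962.82 → $3,851.29
Payment period 9: $3,851.29 +$103.98 interest = $3,955.27; pay $988.82 → $2,966.45

$988.82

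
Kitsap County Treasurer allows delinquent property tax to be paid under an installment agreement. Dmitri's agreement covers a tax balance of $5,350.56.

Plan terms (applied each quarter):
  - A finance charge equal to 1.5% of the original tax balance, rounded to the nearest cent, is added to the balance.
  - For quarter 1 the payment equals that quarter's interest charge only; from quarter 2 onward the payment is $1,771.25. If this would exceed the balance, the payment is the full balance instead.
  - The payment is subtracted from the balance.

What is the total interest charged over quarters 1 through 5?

$401.30

Quarter 1: opening $5,350.56; interest $80.26 → $5,430.82; payment $80.26; balance $5,350.56
Quarter 2: opening $5,350.56; interest $80.26 → $5,430.82; payment $1,771.25; balance $3,659.57
Quarter 3: opening $3,659.57; interest $80.26 → $3,739.83; payment $1,771.25; balance $1,968.58
Quarter 4: opening $1,968.58; interest $80.26 → $2,048.84; payment $1,771.25; balance $277.59
Quarter 5: opening $277.59; interest $80.26 → $357.85; payment $357.85; balance $0.00
Total interest: $80.26 + $80.26 + $80.26 + $80.26 + $80.26 = $401.30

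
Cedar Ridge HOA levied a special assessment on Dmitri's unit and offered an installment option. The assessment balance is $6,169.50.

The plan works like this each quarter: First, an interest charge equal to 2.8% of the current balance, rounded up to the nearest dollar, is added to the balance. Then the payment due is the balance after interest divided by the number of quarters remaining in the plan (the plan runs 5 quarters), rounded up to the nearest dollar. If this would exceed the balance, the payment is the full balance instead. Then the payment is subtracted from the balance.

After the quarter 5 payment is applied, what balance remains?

Quarter 1: opening $6,169.50; interest $173.00 → $6,342.50; payment $1,269.00; balance $5,073.50
Quarter 2: opening $5,073.50; interest $143.00 → $5,216.50; payment $1,305.00; balance $3,911.50
Quarter 3: opening $3,911.50; interest $110.00 → $4,021.50; payment $1,341.00; balance $2,680.50
Quarter 4: opening $2,680.50; interest $76.00 → $2,756.50; payment $1,379.00; balance $1,377.50
Quarter 5: opening $1,377.50; interest $39.00 → $1,416.50; payment $1,416.50; balance $0.00

$0.00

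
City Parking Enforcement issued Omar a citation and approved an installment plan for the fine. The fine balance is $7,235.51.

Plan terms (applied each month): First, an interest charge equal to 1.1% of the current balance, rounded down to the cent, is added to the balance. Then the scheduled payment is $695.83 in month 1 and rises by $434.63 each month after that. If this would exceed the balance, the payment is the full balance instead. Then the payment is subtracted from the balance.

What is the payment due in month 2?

Month 1: opening $7,235.51; interest $79.59 → $7,315.10; payment $695.83; balance $6,619.27
Month 2: opening $6,619.27; interest $72.81 → $6,692.08; payment $1,130.46; balance $5,561.62

$1,130.46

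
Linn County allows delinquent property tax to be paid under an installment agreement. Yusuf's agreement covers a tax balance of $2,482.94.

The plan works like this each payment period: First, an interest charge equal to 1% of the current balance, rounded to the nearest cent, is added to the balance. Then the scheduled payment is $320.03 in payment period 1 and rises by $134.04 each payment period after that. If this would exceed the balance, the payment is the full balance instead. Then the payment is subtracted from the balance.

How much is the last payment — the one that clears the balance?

$479.45

Payment period 1: $2,482.94 +$24.83 interest = $2,507.77; pay $320.03 → $2,187.74
Payment period 2: $2,187.74 +$21.88 interest = $2,209.62; pay $454.07 → $1,755.55
Payment period 3: $1,755.55 +$17.56 interest = $1,773.11; pay $588.11 → $1,185.00
Payment period 4: $1,185.00 +$11.85 interest = $1,196.85; pay $722.15 → $474.70
Payment period 5: $474.70 +$4.75 interest = $479.45; pay $479.45 → $0.00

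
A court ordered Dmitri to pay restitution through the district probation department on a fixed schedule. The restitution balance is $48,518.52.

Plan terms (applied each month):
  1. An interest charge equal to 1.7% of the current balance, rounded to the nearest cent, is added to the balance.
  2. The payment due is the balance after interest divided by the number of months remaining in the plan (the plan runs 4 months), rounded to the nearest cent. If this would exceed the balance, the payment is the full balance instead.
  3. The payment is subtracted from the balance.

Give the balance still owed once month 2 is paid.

$25,091.09

Month 1: $48,518.52 +$824.81 interest = $49,343.33; pay $12,335.83 → $37,007.50
Month 2: $37,007.50 +$629.13 interest = $37,636.63; pay $12,545.54 → $25,091.09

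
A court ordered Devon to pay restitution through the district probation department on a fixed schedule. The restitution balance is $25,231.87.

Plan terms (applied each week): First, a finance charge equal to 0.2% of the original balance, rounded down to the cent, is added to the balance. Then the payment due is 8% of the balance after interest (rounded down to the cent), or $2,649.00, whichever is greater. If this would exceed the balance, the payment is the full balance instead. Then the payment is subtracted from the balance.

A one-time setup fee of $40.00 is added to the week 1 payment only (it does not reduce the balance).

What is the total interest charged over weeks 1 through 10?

Week 1: opening $25,231.87; interest $50.46 → $25,282.33; payment $2,649.00 (+ $40.00 fee); balance $22,633.33
Week 2: opening $22,633.33; interest $50.46 → $22,683.79; payment $2,649.00; balance $20,034.79
Week 3: opening $20,034.79; interest $50.46 → $20,085.25; payment $2,649.00; balance $17,436.25
Week 4: opening $17,436.25; interest $50.46 → $17,486.71; payment $2,649.00; balance $14,837.71
Week 5: opening $14,837.71; interest $50.46 → $14,888.17; payment $2,649.00; balance $12,239.17
Week 6: opening $12,239.17; interest $50.46 → $12,289.63; payment $2,649.00; balance $9,640.63
Week 7: opening $9,640.63; interest $50.46 → $9,691.09; payment $2,649.00; balance $7,042.09
Week 8: opening $7,042.09; interest $50.46 → $7,092.55; payment $2,649.00; balance $4,443.55
Week 9: opening $4,443.55; interest $50.46 → $4,494.01; payment $2,649.00; balance $1,845.01
Week 10: opening $1,845.01; interest $50.46 → $1,895.47; payment $1,895.47; balance $0.00
Total interest: $50.46 + $50.46 + $50.46 + $50.46 + $50.46 + $50.46 + $50.46 + $50.46 + $50.46 + $50.46 = $504.60

$504.60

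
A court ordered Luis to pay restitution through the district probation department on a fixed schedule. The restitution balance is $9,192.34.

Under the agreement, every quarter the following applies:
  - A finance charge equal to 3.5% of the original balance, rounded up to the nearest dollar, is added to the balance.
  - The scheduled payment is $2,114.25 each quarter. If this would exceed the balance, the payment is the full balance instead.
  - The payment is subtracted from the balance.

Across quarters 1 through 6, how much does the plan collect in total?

$11,124.34

Quarter 1: opening $9,192.34; interest $322.00 → $9,514.34; payment $2,114.25; balance $7,400.09
Quarter 2: opening $7,400.09; interest $322.00 → $7,722.09; payment $2,114.25; balance $5,607.84
Quarter 3: opening $5,607.84; interest $322.00 → $5,929.84; payment $2,114.25; balance $3,815.59
Quarter 4: opening $3,815.59; interest $322.00 → $4,137.59; payment $2,114.25; balance $2,023.34
Quarter 5: opening $2,023.34; interest $322.00 → $2,345.34; payment $2,114.25; balance $231.09
Quarter 6: opening $231.09; interest $322.00 → $553.09; payment $553.09; balance $0.00
Total paid: $11,124.34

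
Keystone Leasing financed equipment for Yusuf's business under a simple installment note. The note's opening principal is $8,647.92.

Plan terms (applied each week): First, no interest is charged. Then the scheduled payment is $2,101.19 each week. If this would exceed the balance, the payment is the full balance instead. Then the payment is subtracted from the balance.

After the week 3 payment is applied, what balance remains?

Week 1: $8,647.92 − $2,101.19 → $6,546.73
Week 2: $6,546.73 − $2,101.19 → $4,445.54
Week 3: $4,445.54 − $2,101.19 → $2,344.35

$2,344.35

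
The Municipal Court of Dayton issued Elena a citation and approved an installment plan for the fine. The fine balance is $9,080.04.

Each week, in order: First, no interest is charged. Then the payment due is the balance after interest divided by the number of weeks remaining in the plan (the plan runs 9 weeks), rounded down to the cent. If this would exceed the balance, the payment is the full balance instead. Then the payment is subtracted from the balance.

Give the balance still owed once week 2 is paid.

$7,062.26

# | Opening | Payment | End bal
1 | $9,080.04 | $1,008.89 | $8,071.15
2 | $8,071.15 | $1,008.89 | $7,062.26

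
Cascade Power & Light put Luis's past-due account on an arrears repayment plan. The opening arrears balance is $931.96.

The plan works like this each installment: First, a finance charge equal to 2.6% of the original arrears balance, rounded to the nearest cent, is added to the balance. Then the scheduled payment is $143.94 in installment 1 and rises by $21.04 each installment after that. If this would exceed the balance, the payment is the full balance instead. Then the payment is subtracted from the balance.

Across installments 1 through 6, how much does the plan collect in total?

Installment 1: opening $931.96; interest $24.23 → $956.19; payment $143.94; balance $812.25
Installment 2: opening $812.25; interest $24.23 → $836.48; payment $164.98; balance $671.50
Installment 3: opening $671.50; interest $24.23 → $695.73; payment $186.02; balance $509.71
Installment 4: opening $509.71; interest $24.23 → $533.94; payment $207.06; balance $326.88
Installment 5: opening $326.88; interest $24.23 → $351.11; payment $228.10; balance $123.01
Installment 6: opening $123.01; interest $24.23 → $147.24; payment $147.24; balance $0.00
Total paid: $1,077.34

$1,077.34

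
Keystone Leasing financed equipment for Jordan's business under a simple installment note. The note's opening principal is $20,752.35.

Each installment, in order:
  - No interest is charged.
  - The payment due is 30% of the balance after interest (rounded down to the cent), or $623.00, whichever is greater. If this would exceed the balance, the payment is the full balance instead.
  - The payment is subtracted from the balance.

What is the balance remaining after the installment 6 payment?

$2,441.51

Installment 1: $20,752.35 − $6,225.70 → $14,526.65
Installment 2: $14,526.65 − $4,357.99 → $10,168.66
Installment 3: $10,168.66 − $3,050.59 → $7,118.07
Installment 4: $7,118.07 − $2,135.42 → $4,982.65
Installment 5: $4,982.65 − $1,494.79 → $3,487.86
Installment 6: $3,487.86 − $1,046.35 → $2,441.51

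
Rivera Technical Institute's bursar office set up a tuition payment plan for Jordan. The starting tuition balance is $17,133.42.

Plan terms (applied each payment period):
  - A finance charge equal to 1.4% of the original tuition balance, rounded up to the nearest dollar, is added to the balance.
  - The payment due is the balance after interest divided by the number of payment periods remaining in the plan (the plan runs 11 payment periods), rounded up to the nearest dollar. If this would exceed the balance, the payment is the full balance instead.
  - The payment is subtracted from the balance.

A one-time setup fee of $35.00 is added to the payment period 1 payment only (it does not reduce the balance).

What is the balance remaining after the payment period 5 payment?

Payment period 1: $17,133.42 +$240.00 interest = $17,373.42; pay $1,580.00 (+ $35.00 fee) → $15,793.42
Payment period 2: $15,793.42 +$240.00 interest = $16,033.42; pay $1,604.00 → $14,429.42
Payment period 3: $14,429.42 +$240.00 interest = $14,669.42; pay $1,630.00 → $13,039.42
Payment period 4: $13,039.42 +$240.00 interest = $13,279.42; pay $1,660.00 → $11,619.42
Payment period 5: $11,619.42 +$240.00 interest = $11,859.42; pay $1,695.00 → $10,164.42

$10,164.42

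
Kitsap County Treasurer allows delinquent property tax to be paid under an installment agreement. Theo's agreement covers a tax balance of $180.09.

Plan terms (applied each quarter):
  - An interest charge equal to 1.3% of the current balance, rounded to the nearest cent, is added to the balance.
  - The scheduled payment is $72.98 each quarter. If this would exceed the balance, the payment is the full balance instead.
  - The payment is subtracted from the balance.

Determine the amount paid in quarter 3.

$38.38

Quarter 1: opening $180.09; interest $2.34 → $182.43; payment $72.98; balance $109.45
Quarter 2: opening $109.45; interest $1.42 → $110.87; payment $72.98; balance $37.89
Quarter 3: opening $37.89; interest $0.49 → $38.38; payment $38.38; balance $0.00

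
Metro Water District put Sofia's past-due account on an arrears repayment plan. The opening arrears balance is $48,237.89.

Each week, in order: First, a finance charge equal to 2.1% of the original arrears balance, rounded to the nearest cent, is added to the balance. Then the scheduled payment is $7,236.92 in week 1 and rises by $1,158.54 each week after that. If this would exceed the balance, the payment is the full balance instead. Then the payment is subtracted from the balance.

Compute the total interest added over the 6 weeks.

Week 1: $48,237.89 +$1,013.00 interest = $49,250.89; pay $7,236.92 → $42,013.97
Week 2: $42,013.97 +$1,013.00 interest = $43,026.97; pay $8,395.46 → $34,631.51
Week 3: $34,631.51 +$1,013.00 interest = $35,644.51; pay $9,554.00 → $26,090.51
Week 4: $26,090.51 +$1,013.00 interest = $27,103.51; pay $10,712.54 → $16,390.97
Week 5: $16,390.97 +$1,013.00 interest = $17,403.97; pay $11,871.08 → $5,532.89
Week 6: $5,532.89 +$1,013.00 interest = $6,545.89; pay $6,545.89 → $0.00
Total interest: $1,013.00 + $1,013.00 + $1,013.00 + $1,013.00 + $1,013.00 + $1,013.00 = $6,078.00

$6,078.00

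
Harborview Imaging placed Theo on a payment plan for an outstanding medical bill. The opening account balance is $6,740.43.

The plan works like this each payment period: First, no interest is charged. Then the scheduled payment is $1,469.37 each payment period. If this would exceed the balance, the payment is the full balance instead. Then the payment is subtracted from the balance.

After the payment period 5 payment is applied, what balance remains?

$0.00

Payment period 1: $6,740.43 − $1,469.37 → $5,271.06
Payment period 2: $5,271.06 − $1,469.37 → $3,801.69
Payment period 3: $3,801.69 − $1,469.37 → $2,332.32
Payment period 4: $2,332.32 − $1,469.37 → $862.95
Payment period 5: $862.95 − $862.95 → $0.00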